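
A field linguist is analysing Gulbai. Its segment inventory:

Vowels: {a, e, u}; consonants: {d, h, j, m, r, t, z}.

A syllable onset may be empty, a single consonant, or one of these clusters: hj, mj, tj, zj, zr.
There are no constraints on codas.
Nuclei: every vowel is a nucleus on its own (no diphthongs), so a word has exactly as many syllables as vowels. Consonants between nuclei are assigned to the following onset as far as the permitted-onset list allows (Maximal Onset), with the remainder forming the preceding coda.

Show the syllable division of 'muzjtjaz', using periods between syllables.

The vowels are u, a — 2 nuclei, so 2 syllables.
/u…a/ gap (V1→V2): /zjtj/ — longest licit onset from the right is /tj/, leaving /zj/ as coda.

muzj.tjaz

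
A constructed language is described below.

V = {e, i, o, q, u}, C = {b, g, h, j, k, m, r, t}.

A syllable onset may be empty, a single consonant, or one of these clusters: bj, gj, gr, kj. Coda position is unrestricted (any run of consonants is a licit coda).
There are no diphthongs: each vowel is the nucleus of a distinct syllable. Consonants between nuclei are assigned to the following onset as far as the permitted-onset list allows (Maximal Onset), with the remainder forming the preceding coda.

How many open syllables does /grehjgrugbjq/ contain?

The vowels are e, u, q — 3 nuclei, so 3 syllables.
σ1/σ2 boundary: /hjgr/ splits as /hj/ + /gr/ (/gr/ is the longest suffix that is a licit onset).
σ2/σ3 boundary: cluster /gbj/ — the longest permitted-onset suffix is /bj/; onset = /bj/, preceding coda = /g/.
Result: grehj.grug.bjq.
Classifying each syllable: /grehj/ (closed), /grug/ (closed), /bjq/ (open).
Open syllables: 1.

1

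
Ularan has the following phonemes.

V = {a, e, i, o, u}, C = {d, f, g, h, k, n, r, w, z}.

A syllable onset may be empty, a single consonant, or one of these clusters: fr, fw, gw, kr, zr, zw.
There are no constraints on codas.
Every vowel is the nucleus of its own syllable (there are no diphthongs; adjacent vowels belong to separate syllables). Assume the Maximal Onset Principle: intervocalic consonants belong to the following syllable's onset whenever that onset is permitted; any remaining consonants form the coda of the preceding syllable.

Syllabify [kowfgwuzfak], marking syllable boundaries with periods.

Nuclei (vowels): o, u, a → 3 syllables.
σ1/σ2 boundary: /wfgw/ — longest licit onset from the right is /gw/, leaving /wf/ as coda.
σ2/σ3 boundary: /zf/ — longest licit onset from the right is /f/, leaving /z/ as coda.

kowf.gwuz.fak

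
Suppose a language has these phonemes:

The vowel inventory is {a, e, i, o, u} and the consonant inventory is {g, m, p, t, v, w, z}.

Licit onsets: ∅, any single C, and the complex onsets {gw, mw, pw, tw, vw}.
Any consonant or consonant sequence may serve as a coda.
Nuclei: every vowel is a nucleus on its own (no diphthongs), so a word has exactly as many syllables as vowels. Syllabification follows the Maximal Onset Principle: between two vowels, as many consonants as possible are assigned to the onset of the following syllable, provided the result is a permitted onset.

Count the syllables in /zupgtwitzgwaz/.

3

The vowels are u, i, a — 3 nuclei, so 3 syllables.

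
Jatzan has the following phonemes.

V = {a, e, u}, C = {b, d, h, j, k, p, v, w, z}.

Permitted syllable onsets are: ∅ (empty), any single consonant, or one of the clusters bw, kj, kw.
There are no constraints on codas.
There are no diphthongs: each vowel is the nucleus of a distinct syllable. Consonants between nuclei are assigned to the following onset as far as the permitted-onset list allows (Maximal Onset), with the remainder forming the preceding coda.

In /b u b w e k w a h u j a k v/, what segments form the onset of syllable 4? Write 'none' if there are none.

Nuclei (vowels): u, e, a, u, a → 5 syllables.
V1 /u/ – V2 /e/: /bw/ is a licit onset in full, so it all attaches to the next syllable.
V2 /e/ – V3 /a/: cluster /kw/ — /kw/ is itself a permitted onset, so the whole cluster goes right; preceding coda = ∅.
V3 /a/ – V4 /u/: /h/ is a single consonant, so it becomes the next onset.
V4 /u/ – V5 /a/: /j/ → onset of the next syllable (single consonants are always licit onsets).
Result: bu.bwe.kwa.hu.jakv.
Syllable 4 is /hu/: onset /h/, nucleus /u/, coda ∅.

h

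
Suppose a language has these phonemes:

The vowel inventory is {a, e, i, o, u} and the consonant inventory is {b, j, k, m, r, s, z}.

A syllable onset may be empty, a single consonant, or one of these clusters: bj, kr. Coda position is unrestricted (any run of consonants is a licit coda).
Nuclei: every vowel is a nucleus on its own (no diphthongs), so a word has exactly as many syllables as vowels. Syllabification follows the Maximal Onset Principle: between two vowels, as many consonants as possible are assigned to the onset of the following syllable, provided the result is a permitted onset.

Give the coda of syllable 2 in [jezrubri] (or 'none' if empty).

Nuclei (vowels): e, u, i → 3 syllables.
/e…u/ gap (V1→V2): /zr/; trying suffixes from longest down, /r/ is the first permitted one, so coda /z/ | onset /r/.
/u…i/ gap (V2→V3): /br/ — longest licit onset from the right is /r/, leaving /b/ as coda.
Result: jez.rub.ri.
Syllable 2 is /rub/: onset /r/, nucleus /u/, coda /b/.

b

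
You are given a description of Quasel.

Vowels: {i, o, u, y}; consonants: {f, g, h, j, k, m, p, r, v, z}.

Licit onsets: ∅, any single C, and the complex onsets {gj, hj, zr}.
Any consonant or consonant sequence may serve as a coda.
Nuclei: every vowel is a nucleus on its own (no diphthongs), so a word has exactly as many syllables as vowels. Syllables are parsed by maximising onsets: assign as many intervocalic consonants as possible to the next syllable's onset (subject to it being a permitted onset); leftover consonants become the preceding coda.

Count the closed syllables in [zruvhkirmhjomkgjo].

The vowels are u, i, o, o — 4 nuclei, so 4 syllables.
V1 /u/ – V2 /i/: /vhk/; trying suffixes from longest down, /k/ is the first permitted one, so coda /vh/ | onset /k/.
V2 /i/ – V3 /o/: /rmhj/; trying suffixes from longest down, /hj/ is the first permitted one, so coda /rm/ | onset /hj/.
V3 /o/ – V4 /o/: /mkgj/ — longest licit onset from the right is /gj/, leaving /mk/ as coda.
Putting it together: zruvh.kirm.hjomk.gjo.
Classifying each syllable: /zruvh/ (closed), /kirm/ (closed), /hjomk/ (closed), /gjo/ (open).
Closed syllables: 3.

3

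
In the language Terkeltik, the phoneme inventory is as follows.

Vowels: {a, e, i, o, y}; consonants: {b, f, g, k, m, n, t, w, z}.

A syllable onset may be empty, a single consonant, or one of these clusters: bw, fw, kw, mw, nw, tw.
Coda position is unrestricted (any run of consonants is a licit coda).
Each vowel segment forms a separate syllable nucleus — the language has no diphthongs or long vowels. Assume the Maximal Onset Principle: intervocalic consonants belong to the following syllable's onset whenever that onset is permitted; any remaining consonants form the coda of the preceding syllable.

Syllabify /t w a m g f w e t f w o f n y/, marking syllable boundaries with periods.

twamg.fwet.fwof.ny

Vowels present: a, e, o, y; each is a nucleus, giving 4 syllables.
/a…e/ gap (V1→V2): /mgfw/; trying suffixes from longest down, /fw/ is the first permitted one, so coda /mg/ | onset /fw/.
/e…o/ gap (V2→V3): /tfw/ splits as /t/ + /fw/ (/fw/ is the longest suffix that is a licit onset).
/o…y/ gap (V3→V4): cluster /fn/ — the longest permitted-onset suffix is /n/; onset = /n/, preceding coda = /f/.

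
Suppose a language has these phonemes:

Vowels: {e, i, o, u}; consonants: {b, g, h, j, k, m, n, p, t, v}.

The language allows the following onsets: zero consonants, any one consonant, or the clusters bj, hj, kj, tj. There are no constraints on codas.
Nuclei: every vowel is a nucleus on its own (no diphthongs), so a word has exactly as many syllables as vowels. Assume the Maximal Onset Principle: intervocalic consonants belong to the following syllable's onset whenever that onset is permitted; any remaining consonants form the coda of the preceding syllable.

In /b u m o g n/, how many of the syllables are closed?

1

Vowels present: u, o; each is a nucleus, giving 2 syllables.
σ1/σ2 boundary: /m/ → onset of the next syllable (single consonants are always licit onsets).
So the parse is bu.mogn.
Classifying each syllable: /bu/ (open), /mogn/ (closed).
Closed syllables: 1.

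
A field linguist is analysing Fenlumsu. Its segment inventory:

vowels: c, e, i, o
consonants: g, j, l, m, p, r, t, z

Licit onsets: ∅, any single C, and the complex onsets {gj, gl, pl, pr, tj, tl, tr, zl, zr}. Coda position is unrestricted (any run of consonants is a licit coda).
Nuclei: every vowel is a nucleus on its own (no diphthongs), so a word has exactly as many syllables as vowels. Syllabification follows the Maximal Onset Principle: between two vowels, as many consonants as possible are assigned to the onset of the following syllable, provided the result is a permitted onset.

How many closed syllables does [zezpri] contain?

1

Nuclei (vowels): e, i → 2 syllables.
σ1/σ2 boundary: /zpr/ splits as /z/ + /pr/ (/pr/ is the longest suffix that is a licit onset).
So the parse is zez.pri.
Classifying each syllable: /zez/ (closed), /pri/ (open).
Closed syllables: 1.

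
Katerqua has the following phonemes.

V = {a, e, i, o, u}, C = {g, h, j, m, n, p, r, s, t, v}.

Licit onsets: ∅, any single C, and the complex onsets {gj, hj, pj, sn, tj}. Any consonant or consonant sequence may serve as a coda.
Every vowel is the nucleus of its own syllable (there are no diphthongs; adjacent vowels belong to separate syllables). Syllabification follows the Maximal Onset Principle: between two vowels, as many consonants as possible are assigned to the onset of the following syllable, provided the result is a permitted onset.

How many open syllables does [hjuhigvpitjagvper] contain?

2

The vowels are u, i, i, a, e — 5 nuclei, so 5 syllables.
σ1/σ2 boundary: /h/ → onset of the next syllable (single consonants are always licit onsets).
σ2/σ3 boundary: /gvp/; trying suffixes from longest down, /p/ is the first permitted one, so coda /gv/ | onset /p/.
σ3/σ4 boundary: /tj/ is a licit onset in full, so it all attaches to the next syllable.
σ4/σ5 boundary: /gvp/ splits as /gv/ + /p/ (/p/ is the longest suffix that is a licit onset).
Syllabification: hju.higv.pi.tjagv.per.
Classifying each syllable: /hju/ (open), /higv/ (closed), /pi/ (open), /tjagv/ (closed), /per/ (closed).
Open syllables: 2.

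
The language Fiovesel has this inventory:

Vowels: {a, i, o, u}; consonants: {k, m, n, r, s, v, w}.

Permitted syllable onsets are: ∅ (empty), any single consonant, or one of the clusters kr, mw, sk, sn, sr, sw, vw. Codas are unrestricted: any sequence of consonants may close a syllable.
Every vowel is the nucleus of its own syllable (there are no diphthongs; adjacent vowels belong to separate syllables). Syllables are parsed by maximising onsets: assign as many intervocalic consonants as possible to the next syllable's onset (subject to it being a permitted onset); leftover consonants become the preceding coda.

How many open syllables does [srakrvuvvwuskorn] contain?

Nuclei (vowels): a, u, u, o → 4 syllables.
/a…u/ gap (V1→V2): /krv/ — longest licit onset from the right is /v/, leaving /kr/ as coda.
/u…u/ gap (V2→V3): /vvw/; trying suffixes from longest down, /vw/ is the first permitted one, so coda /v/ | onset /vw/.
/u…o/ gap (V3→V4): /sk/ — entire cluster is a permitted onset → onset /sk/, coda ∅.
Result: srakr.vuv.vwu.skorn.
Classifying each syllable: /srakr/ (closed), /vuv/ (closed), /vwu/ (open), /skorn/ (closed).
Open syllables: 1.

1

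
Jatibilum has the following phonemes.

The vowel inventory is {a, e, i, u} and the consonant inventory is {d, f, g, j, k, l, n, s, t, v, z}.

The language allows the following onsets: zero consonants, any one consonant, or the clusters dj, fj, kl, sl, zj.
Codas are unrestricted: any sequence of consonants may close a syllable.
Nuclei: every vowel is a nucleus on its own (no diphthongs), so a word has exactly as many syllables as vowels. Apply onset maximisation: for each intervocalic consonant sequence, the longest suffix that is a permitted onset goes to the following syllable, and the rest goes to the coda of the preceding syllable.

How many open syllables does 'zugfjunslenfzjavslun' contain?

Nuclei (vowels): u, u, e, a, u → 5 syllables.
Between /u/ (V1) and /u/ (V2): /gfj/ — longest licit onset from the right is /fj/, leaving /g/ as coda.
Between /u/ (V2) and /e/ (V3): cluster /nsl/ — the longest permitted-onset suffix is /sl/; onset = /sl/, preceding coda = /n/.
Between /e/ (V3) and /a/ (V4): /nfzj/ — longest licit onset from the right is /zj/, leaving /nf/ as coda.
Between /a/ (V4) and /u/ (V5): cluster /vsl/ — the longest permitted-onset suffix is /sl/; onset = /sl/, preceding coda = /v/.
So the parse is zug.fjun.slenf.zjav.slun.
Classifying each syllable: /zug/ (closed), /fjun/ (closed), /slenf/ (closed), /zjav/ (closed), /slun/ (closed).
Open syllables: 0.

0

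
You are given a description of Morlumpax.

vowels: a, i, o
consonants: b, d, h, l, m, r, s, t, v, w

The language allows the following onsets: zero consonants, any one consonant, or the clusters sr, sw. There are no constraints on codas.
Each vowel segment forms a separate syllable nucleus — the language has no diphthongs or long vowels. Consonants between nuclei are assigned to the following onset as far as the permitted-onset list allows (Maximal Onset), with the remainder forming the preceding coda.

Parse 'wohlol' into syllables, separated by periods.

woh.lol

The vowels are o, o — 2 nuclei, so 2 syllables.
/o…o/ gap (V1→V2): cluster /hl/ — the longest permitted-onset suffix is /l/; onset = /l/, preceding coda = /h/.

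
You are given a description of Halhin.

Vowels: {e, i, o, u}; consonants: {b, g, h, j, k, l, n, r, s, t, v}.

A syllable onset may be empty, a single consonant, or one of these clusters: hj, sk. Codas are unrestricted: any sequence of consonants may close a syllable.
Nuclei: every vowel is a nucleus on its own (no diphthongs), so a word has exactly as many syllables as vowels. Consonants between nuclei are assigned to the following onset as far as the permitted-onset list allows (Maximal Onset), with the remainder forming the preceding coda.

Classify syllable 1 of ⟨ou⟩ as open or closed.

open

The vowels are o, u — 2 nuclei, so 2 syllables.
V1 /o/ – V2 /u/: nothing intervenes; syllable break is V.V.
Putting it together: o.u.
Syllable 1 is /o/; it ends in its nucleus with no coda, so it is open.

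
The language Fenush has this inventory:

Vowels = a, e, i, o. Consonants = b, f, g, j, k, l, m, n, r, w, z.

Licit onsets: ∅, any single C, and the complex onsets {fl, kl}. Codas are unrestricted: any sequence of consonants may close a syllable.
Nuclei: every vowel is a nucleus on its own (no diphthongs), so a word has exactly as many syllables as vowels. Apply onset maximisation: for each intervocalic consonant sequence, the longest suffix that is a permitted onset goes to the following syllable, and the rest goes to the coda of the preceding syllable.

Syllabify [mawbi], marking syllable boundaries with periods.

maw.bi

Vowels present: a, i; each is a nucleus, giving 2 syllables.
σ1/σ2 boundary: /wb/ — longest licit onset from the right is /b/, leaving /w/ as coda.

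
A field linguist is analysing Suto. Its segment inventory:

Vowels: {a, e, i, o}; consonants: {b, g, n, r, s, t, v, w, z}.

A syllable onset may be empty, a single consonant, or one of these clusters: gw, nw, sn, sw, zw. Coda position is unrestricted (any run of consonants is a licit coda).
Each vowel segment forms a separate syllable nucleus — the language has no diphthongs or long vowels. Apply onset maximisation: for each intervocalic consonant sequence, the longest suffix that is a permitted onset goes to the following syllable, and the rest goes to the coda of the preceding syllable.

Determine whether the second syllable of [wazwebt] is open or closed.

Nuclei (vowels): a, e → 2 syllables.
σ1/σ2 boundary: /zw/ — entire cluster is a permitted onset → onset /zw/, coda ∅.
Result: wa.zwebt.
Syllable 2 is /zwebt/ with coda /bt/, so it is closed.

closed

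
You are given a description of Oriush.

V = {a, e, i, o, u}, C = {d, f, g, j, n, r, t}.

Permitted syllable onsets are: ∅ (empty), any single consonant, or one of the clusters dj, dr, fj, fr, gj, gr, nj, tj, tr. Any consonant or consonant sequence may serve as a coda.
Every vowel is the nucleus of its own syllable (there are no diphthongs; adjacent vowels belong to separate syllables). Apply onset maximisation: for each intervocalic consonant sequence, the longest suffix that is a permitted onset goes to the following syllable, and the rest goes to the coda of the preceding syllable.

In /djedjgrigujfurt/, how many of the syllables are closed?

The vowels are e, i, u, u — 4 nuclei, so 4 syllables.
V1 /e/ – V2 /i/: /djgr/ splits as /dj/ + /gr/ (/gr/ is the longest suffix that is a licit onset).
V2 /i/ – V3 /u/: /g/ → onset of the next syllable (single consonants are always licit onsets).
V3 /u/ – V4 /u/: /jf/ — longest licit onset from the right is /f/, leaving /j/ as coda.
So the parse is djedj.gri.guj.furt.
Classifying each syllable: /djedj/ (closed), /gri/ (open), /guj/ (closed), /furt/ (closed).
Closed syllables: 3.

3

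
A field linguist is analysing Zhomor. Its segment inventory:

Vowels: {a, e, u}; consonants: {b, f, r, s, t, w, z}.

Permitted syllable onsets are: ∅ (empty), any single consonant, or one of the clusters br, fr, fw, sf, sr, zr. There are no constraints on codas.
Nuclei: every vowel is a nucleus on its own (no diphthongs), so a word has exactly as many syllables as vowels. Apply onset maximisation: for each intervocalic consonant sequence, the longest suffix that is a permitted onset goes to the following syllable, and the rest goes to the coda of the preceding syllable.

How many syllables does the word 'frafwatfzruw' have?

The vowels are a, a, u — 3 nuclei, so 3 syllables.

3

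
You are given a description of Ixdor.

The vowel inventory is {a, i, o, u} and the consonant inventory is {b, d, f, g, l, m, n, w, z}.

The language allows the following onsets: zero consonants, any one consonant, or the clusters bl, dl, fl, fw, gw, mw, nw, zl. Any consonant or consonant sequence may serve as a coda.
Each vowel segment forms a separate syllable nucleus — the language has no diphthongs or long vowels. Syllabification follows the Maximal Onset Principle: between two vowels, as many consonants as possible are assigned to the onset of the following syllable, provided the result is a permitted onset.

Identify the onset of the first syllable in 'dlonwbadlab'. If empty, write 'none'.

dl

The vowels are o, a, a — 3 nuclei, so 3 syllables.
V1 /o/ – V2 /a/: cluster /nwb/ — the longest permitted-onset suffix is /b/; onset = /b/, preceding coda = /nw/.
V2 /a/ – V3 /a/: /dl/ — entire cluster is a permitted onset → onset /dl/, coda ∅.
So the parse is dlonw.ba.dlab.
Syllable 1 is /dlonw/: onset /dl/, nucleus /o/, coda /nw/.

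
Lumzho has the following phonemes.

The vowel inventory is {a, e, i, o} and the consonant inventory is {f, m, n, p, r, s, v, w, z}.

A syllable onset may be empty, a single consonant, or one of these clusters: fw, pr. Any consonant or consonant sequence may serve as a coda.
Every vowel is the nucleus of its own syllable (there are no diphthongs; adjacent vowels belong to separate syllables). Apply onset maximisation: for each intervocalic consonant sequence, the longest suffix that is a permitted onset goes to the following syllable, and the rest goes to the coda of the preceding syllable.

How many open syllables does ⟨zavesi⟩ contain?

3

Nuclei (vowels): a, e, i → 3 syllables.
Between /a/ (V1) and /e/ (V2): /v/ → onset of the next syllable (single consonants are always licit onsets).
Between /e/ (V2) and /i/ (V3): /s/ is a single consonant, so it becomes the next onset.
So the parse is za.ve.si.
Classifying each syllable: /za/ (open), /ve/ (open), /si/ (open).
Open syllables: 3.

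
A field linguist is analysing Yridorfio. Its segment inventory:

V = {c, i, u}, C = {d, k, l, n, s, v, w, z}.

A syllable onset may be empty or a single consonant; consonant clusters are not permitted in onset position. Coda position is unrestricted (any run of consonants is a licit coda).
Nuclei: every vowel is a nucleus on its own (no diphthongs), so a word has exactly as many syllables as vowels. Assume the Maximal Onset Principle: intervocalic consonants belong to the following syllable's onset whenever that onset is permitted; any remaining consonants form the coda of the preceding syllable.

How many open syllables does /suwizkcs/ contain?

1

Vowels present: u, i, c; each is a nucleus, giving 3 syllables.
σ1/σ2 boundary: /w/ is a single consonant, so it becomes the next onset.
σ2/σ3 boundary: /zk/; trying suffixes from longest down, /k/ is the first permitted one, so coda /z/ | onset /k/.
Putting it together: su.wiz.kcs.
Classifying each syllable: /su/ (open), /wiz/ (closed), /kcs/ (closed).
Open syllables: 1.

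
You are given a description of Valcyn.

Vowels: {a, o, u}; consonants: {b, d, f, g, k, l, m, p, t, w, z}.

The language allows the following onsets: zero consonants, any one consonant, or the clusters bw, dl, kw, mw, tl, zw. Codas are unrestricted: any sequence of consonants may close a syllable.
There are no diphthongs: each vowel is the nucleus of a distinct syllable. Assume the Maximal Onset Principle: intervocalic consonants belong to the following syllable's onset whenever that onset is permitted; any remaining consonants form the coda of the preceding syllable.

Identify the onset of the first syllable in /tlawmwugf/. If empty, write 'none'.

tl

Nuclei (vowels): a, u → 2 syllables.
V1 /a/ – V2 /u/: cluster /wmw/ — the longest permitted-onset suffix is /mw/; onset = /mw/, preceding coda = /w/.
So the parse is tlaw.mwugf.
Syllable 1 is /tlaw/: onset /tl/, nucleus /a/, coda /w/.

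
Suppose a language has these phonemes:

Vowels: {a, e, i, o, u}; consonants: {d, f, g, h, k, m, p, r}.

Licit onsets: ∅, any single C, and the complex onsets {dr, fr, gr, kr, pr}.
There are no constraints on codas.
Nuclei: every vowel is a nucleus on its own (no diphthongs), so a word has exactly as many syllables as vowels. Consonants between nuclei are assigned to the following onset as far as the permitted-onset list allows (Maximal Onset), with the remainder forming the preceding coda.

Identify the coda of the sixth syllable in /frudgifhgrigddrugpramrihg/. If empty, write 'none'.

The vowels are u, i, i, u, a, i — 6 nuclei, so 6 syllables.
/u…i/ gap (V1→V2): /dg/ — longest licit onset from the right is /g/, leaving /d/ as coda.
/i…i/ gap (V2→V3): /fhgr/ — longest licit onset from the right is /gr/, leaving /fh/ as coda.
/i…u/ gap (V3→V4): /gddr/ splits as /gd/ + /dr/ (/dr/ is the longest suffix that is a licit onset).
/u…a/ gap (V4→V5): /gpr/ — longest licit onset from the right is /pr/, leaving /g/ as coda.
/a…i/ gap (V5→V6): /mr/ splits as /m/ + /r/ (/r/ is the longest suffix that is a licit onset).
So the parse is frud.gifh.grigd.drug.pram.rihg.
Syllable 6 is /rihg/: onset /r/, nucleus /i/, coda /hg/.

hg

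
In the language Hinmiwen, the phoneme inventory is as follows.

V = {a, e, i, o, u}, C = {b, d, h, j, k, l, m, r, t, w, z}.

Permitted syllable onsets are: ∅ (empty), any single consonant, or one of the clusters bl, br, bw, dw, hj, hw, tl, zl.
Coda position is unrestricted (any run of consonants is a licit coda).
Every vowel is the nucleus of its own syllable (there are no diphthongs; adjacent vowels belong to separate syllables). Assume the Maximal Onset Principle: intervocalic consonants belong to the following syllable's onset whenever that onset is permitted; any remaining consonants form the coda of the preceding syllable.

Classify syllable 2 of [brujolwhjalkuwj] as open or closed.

The vowels are u, o, a, u — 4 nuclei, so 4 syllables.
V1 /u/ – V2 /o/: /j/ → onset of the next syllable (single consonants are always licit onsets).
V2 /o/ – V3 /a/: /lwhj/; trying suffixes from longest down, /hj/ is the first permitted one, so coda /lw/ | onset /hj/.
V3 /a/ – V4 /u/: /lk/ — longest licit onset from the right is /k/, leaving /l/ as coda.
Putting it together: bru.jolw.hjal.kuwj.
Syllable 2 is /jolw/ with coda /lw/, so it is closed.

closed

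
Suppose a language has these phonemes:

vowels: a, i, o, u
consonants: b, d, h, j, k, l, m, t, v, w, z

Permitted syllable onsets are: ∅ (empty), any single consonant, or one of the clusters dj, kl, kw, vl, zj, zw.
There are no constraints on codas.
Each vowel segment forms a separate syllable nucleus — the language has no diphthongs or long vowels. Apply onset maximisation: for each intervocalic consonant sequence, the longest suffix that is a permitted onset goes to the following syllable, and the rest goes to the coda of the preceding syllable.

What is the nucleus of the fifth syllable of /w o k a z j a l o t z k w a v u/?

a

Nuclei (vowels): o, a, a, o, a, u → 6 syllables.
The fifth nucleus (vowel 5 from the left) is /a/.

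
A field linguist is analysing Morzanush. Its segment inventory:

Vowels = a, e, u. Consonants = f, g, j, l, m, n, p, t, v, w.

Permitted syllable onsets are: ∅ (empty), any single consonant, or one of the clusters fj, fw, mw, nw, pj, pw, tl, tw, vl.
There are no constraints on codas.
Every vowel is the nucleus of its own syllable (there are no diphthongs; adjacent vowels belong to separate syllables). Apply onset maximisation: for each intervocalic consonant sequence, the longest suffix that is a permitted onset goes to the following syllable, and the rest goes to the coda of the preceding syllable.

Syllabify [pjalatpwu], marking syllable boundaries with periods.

pja.lat.pwu

Nuclei (vowels): a, a, u → 3 syllables.
σ1/σ2 boundary: /l/ → onset of the next syllable (single consonants are always licit onsets).
σ2/σ3 boundary: /tpw/ — longest licit onset from the right is /pw/, leaving /t/ as coda.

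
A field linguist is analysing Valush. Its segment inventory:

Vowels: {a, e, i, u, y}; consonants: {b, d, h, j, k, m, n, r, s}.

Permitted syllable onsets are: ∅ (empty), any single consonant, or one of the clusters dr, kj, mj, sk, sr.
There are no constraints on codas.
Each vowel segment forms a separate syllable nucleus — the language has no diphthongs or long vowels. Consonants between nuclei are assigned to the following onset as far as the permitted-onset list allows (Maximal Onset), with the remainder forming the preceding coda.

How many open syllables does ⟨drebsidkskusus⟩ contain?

1

Nuclei (vowels): e, i, u, u → 4 syllables.
/e…i/ gap (V1→V2): /bs/; trying suffixes from longest down, /s/ is the first permitted one, so coda /b/ | onset /s/.
/i…u/ gap (V2→V3): cluster /dksk/ — the longest permitted-onset suffix is /sk/; onset = /sk/, preceding coda = /dk/.
/u…u/ gap (V3→V4): just /s/ — single C goes to the following onset.
So the parse is dreb.sidk.sku.sus.
Classifying each syllable: /dreb/ (closed), /sidk/ (closed), /sku/ (open), /sus/ (closed).
Open syllables: 1.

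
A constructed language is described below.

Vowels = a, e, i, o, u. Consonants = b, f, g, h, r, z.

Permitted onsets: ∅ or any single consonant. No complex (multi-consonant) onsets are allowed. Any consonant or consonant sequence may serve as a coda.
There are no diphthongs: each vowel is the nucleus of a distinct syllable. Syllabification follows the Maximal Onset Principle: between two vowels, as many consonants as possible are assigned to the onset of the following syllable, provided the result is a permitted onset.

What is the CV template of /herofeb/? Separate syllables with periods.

CV.CV.CVC

Vowels present: e, o, e; each is a nucleus, giving 3 syllables.
Between /e/ (V1) and /o/ (V2): /r/ is a single consonant, so it becomes the next onset.
Between /o/ (V2) and /e/ (V3): /f/ → onset of the next syllable (single consonants are always licit onsets).
Putting it together: he.ro.feb.
Mapping each syllable to C/V: /he/ → CV, /ro/ → CV, /feb/ → CVC.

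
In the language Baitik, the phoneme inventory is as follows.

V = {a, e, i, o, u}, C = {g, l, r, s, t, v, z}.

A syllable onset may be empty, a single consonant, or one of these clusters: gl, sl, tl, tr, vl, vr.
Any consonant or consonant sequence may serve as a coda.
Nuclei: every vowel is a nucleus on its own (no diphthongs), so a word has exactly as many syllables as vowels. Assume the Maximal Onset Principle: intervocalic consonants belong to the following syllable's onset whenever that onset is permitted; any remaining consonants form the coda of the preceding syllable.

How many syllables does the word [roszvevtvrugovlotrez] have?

6

Vowels present: o, e, u, o, o, e; each is a nucleus, giving 6 syllables.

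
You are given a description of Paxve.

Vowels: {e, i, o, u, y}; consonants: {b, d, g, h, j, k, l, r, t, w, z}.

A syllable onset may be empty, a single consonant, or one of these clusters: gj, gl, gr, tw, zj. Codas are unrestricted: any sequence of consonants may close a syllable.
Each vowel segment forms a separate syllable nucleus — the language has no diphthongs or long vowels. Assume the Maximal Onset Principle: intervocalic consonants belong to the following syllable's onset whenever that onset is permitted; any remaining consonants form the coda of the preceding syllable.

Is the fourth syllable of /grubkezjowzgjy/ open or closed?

The vowels are u, e, o, y — 4 nuclei, so 4 syllables.
σ1/σ2 boundary: /bk/; trying suffixes from longest down, /k/ is the first permitted one, so coda /b/ | onset /k/.
σ2/σ3 boundary: /zj/ is a licit onset in full, so it all attaches to the next syllable.
σ3/σ4 boundary: /wzgj/; trying suffixes from longest down, /gj/ is the first permitted one, so coda /wz/ | onset /gj/.
Result: grub.ke.zjowz.gjy.
Syllable 4 is /gjy/; it ends in its nucleus with no coda, so it is open.

open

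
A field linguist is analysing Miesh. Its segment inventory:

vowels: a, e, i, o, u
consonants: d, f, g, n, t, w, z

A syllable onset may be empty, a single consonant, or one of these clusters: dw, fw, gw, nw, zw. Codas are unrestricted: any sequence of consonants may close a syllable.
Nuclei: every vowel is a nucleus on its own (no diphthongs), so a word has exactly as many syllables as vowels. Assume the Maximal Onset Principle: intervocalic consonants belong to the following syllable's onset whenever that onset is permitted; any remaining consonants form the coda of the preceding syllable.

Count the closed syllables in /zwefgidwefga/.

2

The vowels are e, i, e, a — 4 nuclei, so 4 syllables.
V1 /e/ – V2 /i/: cluster /fg/ — the longest permitted-onset suffix is /g/; onset = /g/, preceding coda = /f/.
V2 /i/ – V3 /e/: /dw/ is a licit onset in full, so it all attaches to the next syllable.
V3 /e/ – V4 /a/: /fg/ — longest licit onset from the right is /g/, leaving /f/ as coda.
So the parse is zwef.gi.dwef.ga.
Classifying each syllable: /zwef/ (closed), /gi/ (open), /dwef/ (closed), /ga/ (open).
Closed syllables: 2.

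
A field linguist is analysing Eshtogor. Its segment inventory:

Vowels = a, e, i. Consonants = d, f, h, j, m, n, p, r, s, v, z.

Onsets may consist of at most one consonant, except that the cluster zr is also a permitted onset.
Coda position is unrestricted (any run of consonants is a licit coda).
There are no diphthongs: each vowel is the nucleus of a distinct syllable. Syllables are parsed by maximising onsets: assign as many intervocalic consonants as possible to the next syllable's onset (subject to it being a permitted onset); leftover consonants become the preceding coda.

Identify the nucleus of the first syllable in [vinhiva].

Vowels present: i, i, a; each is a nucleus, giving 3 syllables.
The first nucleus (vowel 1 from the left) is /i/.

i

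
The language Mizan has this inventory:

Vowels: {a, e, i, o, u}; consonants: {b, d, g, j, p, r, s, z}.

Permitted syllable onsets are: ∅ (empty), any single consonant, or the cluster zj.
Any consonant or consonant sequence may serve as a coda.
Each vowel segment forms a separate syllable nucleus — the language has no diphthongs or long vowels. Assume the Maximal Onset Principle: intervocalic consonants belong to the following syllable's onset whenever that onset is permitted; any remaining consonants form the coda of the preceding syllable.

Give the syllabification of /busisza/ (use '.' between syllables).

bu.sis.za

The vowels are u, i, a — 3 nuclei, so 3 syllables.
σ1/σ2 boundary: just /s/ — single C goes to the following onset.
σ2/σ3 boundary: /sz/ splits as /s/ + /z/ (/z/ is the longest suffix that is a licit onset).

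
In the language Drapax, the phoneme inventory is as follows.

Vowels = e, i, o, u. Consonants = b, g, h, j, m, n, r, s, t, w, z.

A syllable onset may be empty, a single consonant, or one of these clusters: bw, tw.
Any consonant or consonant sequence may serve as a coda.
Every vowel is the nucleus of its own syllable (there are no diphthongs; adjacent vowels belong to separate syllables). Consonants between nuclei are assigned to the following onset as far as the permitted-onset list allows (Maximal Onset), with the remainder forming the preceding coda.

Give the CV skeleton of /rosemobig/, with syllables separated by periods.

The vowels are o, e, o, i — 4 nuclei, so 4 syllables.
V1 /o/ – V2 /e/: /s/ → onset of the next syllable (single consonants are always licit onsets).
V2 /e/ – V3 /o/: just /m/ — single C goes to the following onset.
V3 /o/ – V4 /i/: just /b/ — single C goes to the following onset.
So the parse is ro.se.mo.big.
Mapping each syllable to C/V: /ro/ → CV, /se/ → CV, /mo/ → CV, /big/ → CVC.

CV.CV.CV.CVC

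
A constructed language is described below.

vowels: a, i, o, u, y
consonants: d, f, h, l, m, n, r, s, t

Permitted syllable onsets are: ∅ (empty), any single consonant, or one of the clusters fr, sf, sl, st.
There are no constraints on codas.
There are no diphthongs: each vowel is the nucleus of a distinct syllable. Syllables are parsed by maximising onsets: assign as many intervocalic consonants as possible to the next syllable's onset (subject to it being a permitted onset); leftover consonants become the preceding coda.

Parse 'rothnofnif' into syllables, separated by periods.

The vowels are o, o, i — 3 nuclei, so 3 syllables.
Between /o/ (V1) and /o/ (V2): /thn/ splits as /th/ + /n/ (/n/ is the longest suffix that is a licit onset).
Between /o/ (V2) and /i/ (V3): cluster /fn/ — the longest permitted-onset suffix is /n/; onset = /n/, preceding coda = /f/.

roth.nof.nif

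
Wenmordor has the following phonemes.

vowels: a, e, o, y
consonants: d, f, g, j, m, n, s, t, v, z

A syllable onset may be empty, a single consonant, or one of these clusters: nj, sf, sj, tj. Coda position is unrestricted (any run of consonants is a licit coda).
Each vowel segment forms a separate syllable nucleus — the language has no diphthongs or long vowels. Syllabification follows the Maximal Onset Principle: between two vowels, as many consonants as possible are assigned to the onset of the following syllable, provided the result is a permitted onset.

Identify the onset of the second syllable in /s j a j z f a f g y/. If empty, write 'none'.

f

Nuclei (vowels): a, a, y → 3 syllables.
V1 /a/ – V2 /a/: /jzf/ — longest licit onset from the right is /f/, leaving /jz/ as coda.
V2 /a/ – V3 /y/: /fg/; trying suffixes from longest down, /g/ is the first permitted one, so coda /f/ | onset /g/.
So the parse is sjajz.faf.gy.
Syllable 2 is /faf/: onset /f/, nucleus /a/, coda /f/.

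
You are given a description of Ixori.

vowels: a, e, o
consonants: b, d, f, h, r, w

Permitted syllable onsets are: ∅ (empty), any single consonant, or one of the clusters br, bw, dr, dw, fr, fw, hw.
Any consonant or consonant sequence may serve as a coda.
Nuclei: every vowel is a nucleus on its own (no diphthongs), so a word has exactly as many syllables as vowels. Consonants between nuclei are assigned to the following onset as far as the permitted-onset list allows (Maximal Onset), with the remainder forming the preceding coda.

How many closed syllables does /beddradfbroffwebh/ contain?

Vowels present: e, a, o, e; each is a nucleus, giving 4 syllables.
/e…a/ gap (V1→V2): /ddr/; trying suffixes from longest down, /dr/ is the first permitted one, so coda /d/ | onset /dr/.
/a…o/ gap (V2→V3): /dfbr/ splits as /df/ + /br/ (/br/ is the longest suffix that is a licit onset).
/o…e/ gap (V3→V4): cluster /ffw/ — the longest permitted-onset suffix is /fw/; onset = /fw/, preceding coda = /f/.
Putting it together: bed.dradf.brof.fwebh.
Classifying each syllable: /bed/ (closed), /dradf/ (closed), /brof/ (closed), /fwebh/ (closed).
Closed syllables: 4.

4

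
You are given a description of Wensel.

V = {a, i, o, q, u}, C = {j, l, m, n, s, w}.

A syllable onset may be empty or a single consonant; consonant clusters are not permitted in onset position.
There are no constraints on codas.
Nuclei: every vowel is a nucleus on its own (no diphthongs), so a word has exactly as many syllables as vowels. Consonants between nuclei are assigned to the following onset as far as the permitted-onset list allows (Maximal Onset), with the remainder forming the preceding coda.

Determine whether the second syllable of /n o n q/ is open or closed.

Vowels present: o, q; each is a nucleus, giving 2 syllables.
/o…q/ gap (V1→V2): /n/ → onset of the next syllable (single consonants are always licit onsets).
Syllabification: no.nq.
Syllable 2 is /nq/; it ends in its nucleus with no coda, so it is open.

open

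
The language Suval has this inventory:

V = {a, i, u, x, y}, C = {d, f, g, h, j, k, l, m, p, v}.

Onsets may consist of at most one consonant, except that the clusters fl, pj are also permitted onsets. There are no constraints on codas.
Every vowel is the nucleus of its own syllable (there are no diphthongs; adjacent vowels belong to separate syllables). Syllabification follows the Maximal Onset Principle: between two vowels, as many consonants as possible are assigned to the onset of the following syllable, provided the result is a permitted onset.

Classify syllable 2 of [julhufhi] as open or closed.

closed

Nuclei (vowels): u, u, i → 3 syllables.
Between /u/ (V1) and /u/ (V2): /lh/ — longest licit onset from the right is /h/, leaving /l/ as coda.
Between /u/ (V2) and /i/ (V3): /fh/ — longest licit onset from the right is /h/, leaving /f/ as coda.
Result: jul.huf.hi.
Syllable 2 is /huf/ with coda /f/, so it is closed.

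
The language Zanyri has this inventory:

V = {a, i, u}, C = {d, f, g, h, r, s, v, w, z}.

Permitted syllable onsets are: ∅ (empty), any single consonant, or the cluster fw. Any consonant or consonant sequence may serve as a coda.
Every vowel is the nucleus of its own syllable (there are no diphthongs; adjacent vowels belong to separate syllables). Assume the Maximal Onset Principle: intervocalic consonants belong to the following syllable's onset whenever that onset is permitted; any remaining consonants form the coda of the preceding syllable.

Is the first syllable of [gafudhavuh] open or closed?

open

Nuclei (vowels): a, u, a, u → 4 syllables.
σ1/σ2 boundary: /f/ is a single consonant, so it becomes the next onset.
σ2/σ3 boundary: /dh/; trying suffixes from longest down, /h/ is the first permitted one, so coda /d/ | onset /h/.
σ3/σ4 boundary: /v/ is a single consonant, so it becomes the next onset.
Putting it together: ga.fud.ha.vuh.
Syllable 1 is /ga/; it ends in its nucleus with no coda, so it is open.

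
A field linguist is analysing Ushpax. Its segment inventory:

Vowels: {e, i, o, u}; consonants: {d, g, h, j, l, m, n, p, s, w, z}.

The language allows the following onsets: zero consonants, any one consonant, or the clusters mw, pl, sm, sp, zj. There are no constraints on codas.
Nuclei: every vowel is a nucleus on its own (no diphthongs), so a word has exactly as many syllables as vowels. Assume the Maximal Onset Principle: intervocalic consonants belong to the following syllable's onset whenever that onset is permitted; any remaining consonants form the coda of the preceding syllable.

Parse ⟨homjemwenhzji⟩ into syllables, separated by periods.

hom.je.mwenh.zji

Vowels present: o, e, e, i; each is a nucleus, giving 4 syllables.
σ1/σ2 boundary: /mj/ — longest licit onset from the right is /j/, leaving /m/ as coda.
σ2/σ3 boundary: cluster /mw/ — /mw/ is itself a permitted onset, so the whole cluster goes right; preceding coda = ∅.
σ3/σ4 boundary: cluster /nhzj/ — the longest permitted-onset suffix is /zj/; onset = /zj/, preceding coda = /nh/.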